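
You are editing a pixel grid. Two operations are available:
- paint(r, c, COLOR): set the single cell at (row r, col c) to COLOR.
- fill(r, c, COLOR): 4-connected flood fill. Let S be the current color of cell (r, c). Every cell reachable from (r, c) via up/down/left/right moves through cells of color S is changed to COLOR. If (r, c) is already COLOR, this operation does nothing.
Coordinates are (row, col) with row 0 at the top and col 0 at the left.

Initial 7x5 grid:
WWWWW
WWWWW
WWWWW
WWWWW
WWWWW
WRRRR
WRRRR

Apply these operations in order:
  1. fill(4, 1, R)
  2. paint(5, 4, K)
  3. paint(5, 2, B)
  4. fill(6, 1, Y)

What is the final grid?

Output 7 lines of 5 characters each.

After op 1 fill(4,1,R) [27 cells changed]:
RRRRR
RRRRR
RRRRR
RRRRR
RRRRR
RRRRR
RRRRR
After op 2 paint(5,4,K):
RRRRR
RRRRR
RRRRR
RRRRR
RRRRR
RRRRK
RRRRR
After op 3 paint(5,2,B):
RRRRR
RRRRR
RRRRR
RRRRR
RRRRR
RRBRK
RRRRR
After op 4 fill(6,1,Y) [33 cells changed]:
YYYYY
YYYYY
YYYYY
YYYYY
YYYYY
YYBYK
YYYYY

Answer: YYYYY
YYYYY
YYYYY
YYYYY
YYYYY
YYBYK
YYYYY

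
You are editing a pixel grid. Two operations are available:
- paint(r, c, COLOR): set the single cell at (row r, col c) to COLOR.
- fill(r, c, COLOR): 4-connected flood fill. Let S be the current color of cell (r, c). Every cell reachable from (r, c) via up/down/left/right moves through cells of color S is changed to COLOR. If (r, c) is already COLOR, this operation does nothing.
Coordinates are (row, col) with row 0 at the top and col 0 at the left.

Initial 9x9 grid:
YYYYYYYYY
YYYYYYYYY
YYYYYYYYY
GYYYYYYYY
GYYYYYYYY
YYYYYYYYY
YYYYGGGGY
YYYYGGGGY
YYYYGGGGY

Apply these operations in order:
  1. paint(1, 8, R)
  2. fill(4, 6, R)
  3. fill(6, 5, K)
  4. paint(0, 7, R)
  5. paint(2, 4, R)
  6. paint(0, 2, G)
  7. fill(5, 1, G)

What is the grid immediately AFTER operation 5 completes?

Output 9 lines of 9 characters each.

After op 1 paint(1,8,R):
YYYYYYYYY
YYYYYYYYR
YYYYYYYYY
GYYYYYYYY
GYYYYYYYY
YYYYYYYYY
YYYYGGGGY
YYYYGGGGY
YYYYGGGGY
After op 2 fill(4,6,R) [66 cells changed]:
RRRRRRRRR
RRRRRRRRR
RRRRRRRRR
GRRRRRRRR
GRRRRRRRR
RRRRRRRRR
RRRRGGGGR
RRRRGGGGR
RRRRGGGGR
After op 3 fill(6,5,K) [12 cells changed]:
RRRRRRRRR
RRRRRRRRR
RRRRRRRRR
GRRRRRRRR
GRRRRRRRR
RRRRRRRRR
RRRRKKKKR
RRRRKKKKR
RRRRKKKKR
After op 4 paint(0,7,R):
RRRRRRRRR
RRRRRRRRR
RRRRRRRRR
GRRRRRRRR
GRRRRRRRR
RRRRRRRRR
RRRRKKKKR
RRRRKKKKR
RRRRKKKKR
After op 5 paint(2,4,R):
RRRRRRRRR
RRRRRRRRR
RRRRRRRRR
GRRRRRRRR
GRRRRRRRR
RRRRRRRRR
RRRRKKKKR
RRRRKKKKR
RRRRKKKKR

Answer: RRRRRRRRR
RRRRRRRRR
RRRRRRRRR
GRRRRRRRR
GRRRRRRRR
RRRRRRRRR
RRRRKKKKR
RRRRKKKKR
RRRRKKKKR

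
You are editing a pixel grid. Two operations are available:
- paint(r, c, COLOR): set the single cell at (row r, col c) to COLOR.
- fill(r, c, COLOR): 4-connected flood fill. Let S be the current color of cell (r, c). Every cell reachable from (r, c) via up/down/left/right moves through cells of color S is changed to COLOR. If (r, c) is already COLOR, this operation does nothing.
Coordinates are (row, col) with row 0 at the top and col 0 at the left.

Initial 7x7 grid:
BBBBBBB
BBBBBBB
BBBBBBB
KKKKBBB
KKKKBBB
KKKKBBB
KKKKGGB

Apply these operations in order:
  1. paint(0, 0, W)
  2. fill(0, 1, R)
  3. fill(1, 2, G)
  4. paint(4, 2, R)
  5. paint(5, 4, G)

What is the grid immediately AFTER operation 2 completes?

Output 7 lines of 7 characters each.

After op 1 paint(0,0,W):
WBBBBBB
BBBBBBB
BBBBBBB
KKKKBBB
KKKKBBB
KKKKBBB
KKKKGGB
After op 2 fill(0,1,R) [30 cells changed]:
WRRRRRR
RRRRRRR
RRRRRRR
KKKKRRR
KKKKRRR
KKKKRRR
KKKKGGR

Answer: WRRRRRR
RRRRRRR
RRRRRRR
KKKKRRR
KKKKRRR
KKKKRRR
KKKKGGR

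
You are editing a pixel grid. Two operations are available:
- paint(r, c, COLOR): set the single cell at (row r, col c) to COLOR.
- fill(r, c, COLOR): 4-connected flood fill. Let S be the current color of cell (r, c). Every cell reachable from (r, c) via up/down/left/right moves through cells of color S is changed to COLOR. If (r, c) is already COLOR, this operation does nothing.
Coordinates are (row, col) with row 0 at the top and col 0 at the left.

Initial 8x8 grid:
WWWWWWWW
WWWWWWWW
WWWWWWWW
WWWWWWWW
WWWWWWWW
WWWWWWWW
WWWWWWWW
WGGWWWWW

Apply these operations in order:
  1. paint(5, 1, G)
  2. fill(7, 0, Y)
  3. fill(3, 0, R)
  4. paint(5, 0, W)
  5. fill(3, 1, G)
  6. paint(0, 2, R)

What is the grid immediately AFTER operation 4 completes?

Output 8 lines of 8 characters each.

After op 1 paint(5,1,G):
WWWWWWWW
WWWWWWWW
WWWWWWWW
WWWWWWWW
WWWWWWWW
WGWWWWWW
WWWWWWWW
WGGWWWWW
After op 2 fill(7,0,Y) [61 cells changed]:
YYYYYYYY
YYYYYYYY
YYYYYYYY
YYYYYYYY
YYYYYYYY
YGYYYYYY
YYYYYYYY
YGGYYYYY
After op 3 fill(3,0,R) [61 cells changed]:
RRRRRRRR
RRRRRRRR
RRRRRRRR
RRRRRRRR
RRRRRRRR
RGRRRRRR
RRRRRRRR
RGGRRRRR
After op 4 paint(5,0,W):
RRRRRRRR
RRRRRRRR
RRRRRRRR
RRRRRRRR
RRRRRRRR
WGRRRRRR
RRRRRRRR
RGGRRRRR

Answer: RRRRRRRR
RRRRRRRR
RRRRRRRR
RRRRRRRR
RRRRRRRR
WGRRRRRR
RRRRRRRR
RGGRRRRR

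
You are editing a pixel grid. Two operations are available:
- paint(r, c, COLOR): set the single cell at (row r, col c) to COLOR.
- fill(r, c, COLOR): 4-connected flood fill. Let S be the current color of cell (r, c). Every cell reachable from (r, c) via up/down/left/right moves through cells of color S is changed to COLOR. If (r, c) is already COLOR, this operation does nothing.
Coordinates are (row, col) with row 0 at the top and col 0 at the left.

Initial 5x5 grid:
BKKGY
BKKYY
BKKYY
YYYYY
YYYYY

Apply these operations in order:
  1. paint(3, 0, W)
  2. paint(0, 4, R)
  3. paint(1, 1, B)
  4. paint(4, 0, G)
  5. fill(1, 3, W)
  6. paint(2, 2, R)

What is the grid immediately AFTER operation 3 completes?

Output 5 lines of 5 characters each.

Answer: BKKGR
BBKYY
BKKYY
WYYYY
YYYYY

Derivation:
After op 1 paint(3,0,W):
BKKGY
BKKYY
BKKYY
WYYYY
YYYYY
After op 2 paint(0,4,R):
BKKGR
BKKYY
BKKYY
WYYYY
YYYYY
After op 3 paint(1,1,B):
BKKGR
BBKYY
BKKYY
WYYYY
YYYYY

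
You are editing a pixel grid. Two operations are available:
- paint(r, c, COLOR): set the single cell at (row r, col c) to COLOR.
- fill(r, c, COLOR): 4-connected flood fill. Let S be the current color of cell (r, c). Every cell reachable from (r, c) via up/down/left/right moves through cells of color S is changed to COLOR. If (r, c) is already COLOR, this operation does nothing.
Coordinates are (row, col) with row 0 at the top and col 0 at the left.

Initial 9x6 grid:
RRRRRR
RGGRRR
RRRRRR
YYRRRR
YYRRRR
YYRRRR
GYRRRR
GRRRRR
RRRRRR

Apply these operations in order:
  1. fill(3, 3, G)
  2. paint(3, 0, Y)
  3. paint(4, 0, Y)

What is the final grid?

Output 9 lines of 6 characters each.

After op 1 fill(3,3,G) [43 cells changed]:
GGGGGG
GGGGGG
GGGGGG
YYGGGG
YYGGGG
YYGGGG
GYGGGG
GGGGGG
GGGGGG
After op 2 paint(3,0,Y):
GGGGGG
GGGGGG
GGGGGG
YYGGGG
YYGGGG
YYGGGG
GYGGGG
GGGGGG
GGGGGG
After op 3 paint(4,0,Y):
GGGGGG
GGGGGG
GGGGGG
YYGGGG
YYGGGG
YYGGGG
GYGGGG
GGGGGG
GGGGGG

Answer: GGGGGG
GGGGGG
GGGGGG
YYGGGG
YYGGGG
YYGGGG
GYGGGG
GGGGGG
GGGGGG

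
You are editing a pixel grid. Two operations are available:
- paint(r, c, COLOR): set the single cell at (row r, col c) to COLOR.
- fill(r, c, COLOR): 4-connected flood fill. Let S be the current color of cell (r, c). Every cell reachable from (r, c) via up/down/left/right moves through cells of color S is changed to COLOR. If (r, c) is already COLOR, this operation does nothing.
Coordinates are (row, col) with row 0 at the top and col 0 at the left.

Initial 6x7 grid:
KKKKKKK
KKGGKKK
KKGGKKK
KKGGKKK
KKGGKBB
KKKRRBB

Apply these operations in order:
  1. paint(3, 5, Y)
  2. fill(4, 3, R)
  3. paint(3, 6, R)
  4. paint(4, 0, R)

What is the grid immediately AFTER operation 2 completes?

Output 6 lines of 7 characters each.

After op 1 paint(3,5,Y):
KKKKKKK
KKGGKKK
KKGGKKK
KKGGKYK
KKGGKBB
KKKRRBB
After op 2 fill(4,3,R) [8 cells changed]:
KKKKKKK
KKRRKKK
KKRRKKK
KKRRKYK
KKRRKBB
KKKRRBB

Answer: KKKKKKK
KKRRKKK
KKRRKKK
KKRRKYK
KKRRKBB
KKKRRBB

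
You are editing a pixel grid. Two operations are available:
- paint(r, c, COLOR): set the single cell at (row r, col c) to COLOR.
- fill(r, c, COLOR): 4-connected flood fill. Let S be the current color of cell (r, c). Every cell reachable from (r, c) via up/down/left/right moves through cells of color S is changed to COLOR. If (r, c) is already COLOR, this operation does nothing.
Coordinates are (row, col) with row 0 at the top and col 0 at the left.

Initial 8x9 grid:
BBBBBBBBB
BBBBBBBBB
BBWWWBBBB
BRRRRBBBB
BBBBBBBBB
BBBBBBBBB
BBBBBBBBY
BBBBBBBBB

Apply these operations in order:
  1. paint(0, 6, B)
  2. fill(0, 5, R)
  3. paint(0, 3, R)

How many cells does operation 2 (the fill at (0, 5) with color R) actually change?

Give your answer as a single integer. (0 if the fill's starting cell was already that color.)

After op 1 paint(0,6,B):
BBBBBBBBB
BBBBBBBBB
BBWWWBBBB
BRRRRBBBB
BBBBBBBBB
BBBBBBBBB
BBBBBBBBY
BBBBBBBBB
After op 2 fill(0,5,R) [64 cells changed]:
RRRRRRRRR
RRRRRRRRR
RRWWWRRRR
RRRRRRRRR
RRRRRRRRR
RRRRRRRRR
RRRRRRRRY
RRRRRRRRR

Answer: 64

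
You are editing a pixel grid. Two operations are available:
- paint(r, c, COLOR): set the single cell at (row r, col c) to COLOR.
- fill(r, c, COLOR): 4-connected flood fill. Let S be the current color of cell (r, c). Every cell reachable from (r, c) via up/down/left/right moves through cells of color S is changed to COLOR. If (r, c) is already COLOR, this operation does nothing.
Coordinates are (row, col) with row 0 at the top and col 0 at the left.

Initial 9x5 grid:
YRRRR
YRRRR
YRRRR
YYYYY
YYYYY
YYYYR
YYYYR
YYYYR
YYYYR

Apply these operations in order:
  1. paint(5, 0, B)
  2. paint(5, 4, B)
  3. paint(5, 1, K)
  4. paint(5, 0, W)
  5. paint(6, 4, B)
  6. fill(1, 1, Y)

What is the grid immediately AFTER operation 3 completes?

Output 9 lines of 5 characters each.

After op 1 paint(5,0,B):
YRRRR
YRRRR
YRRRR
YYYYY
YYYYY
BYYYR
YYYYR
YYYYR
YYYYR
After op 2 paint(5,4,B):
YRRRR
YRRRR
YRRRR
YYYYY
YYYYY
BYYYB
YYYYR
YYYYR
YYYYR
After op 3 paint(5,1,K):
YRRRR
YRRRR
YRRRR
YYYYY
YYYYY
BKYYB
YYYYR
YYYYR
YYYYR

Answer: YRRRR
YRRRR
YRRRR
YYYYY
YYYYY
BKYYB
YYYYR
YYYYR
YYYYR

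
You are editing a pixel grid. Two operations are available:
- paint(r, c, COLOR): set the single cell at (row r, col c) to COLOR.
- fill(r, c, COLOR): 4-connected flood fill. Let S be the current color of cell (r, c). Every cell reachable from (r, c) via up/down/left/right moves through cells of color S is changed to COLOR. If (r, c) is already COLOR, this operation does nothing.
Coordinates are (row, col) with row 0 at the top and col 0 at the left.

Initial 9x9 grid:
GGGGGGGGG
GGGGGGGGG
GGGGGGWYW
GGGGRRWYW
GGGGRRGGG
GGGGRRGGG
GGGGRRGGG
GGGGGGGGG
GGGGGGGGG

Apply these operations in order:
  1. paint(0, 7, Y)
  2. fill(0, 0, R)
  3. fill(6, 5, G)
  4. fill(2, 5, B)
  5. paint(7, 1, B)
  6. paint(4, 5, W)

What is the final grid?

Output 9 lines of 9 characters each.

After op 1 paint(0,7,Y):
GGGGGGGYG
GGGGGGGGG
GGGGGGWYW
GGGGRRWYW
GGGGRRGGG
GGGGRRGGG
GGGGRRGGG
GGGGGGGGG
GGGGGGGGG
After op 2 fill(0,0,R) [66 cells changed]:
RRRRRRRYR
RRRRRRRRR
RRRRRRWYW
RRRRRRWYW
RRRRRRRRR
RRRRRRRRR
RRRRRRRRR
RRRRRRRRR
RRRRRRRRR
After op 3 fill(6,5,G) [74 cells changed]:
GGGGGGGYG
GGGGGGGGG
GGGGGGWYW
GGGGGGWYW
GGGGGGGGG
GGGGGGGGG
GGGGGGGGG
GGGGGGGGG
GGGGGGGGG
After op 4 fill(2,5,B) [74 cells changed]:
BBBBBBBYB
BBBBBBBBB
BBBBBBWYW
BBBBBBWYW
BBBBBBBBB
BBBBBBBBB
BBBBBBBBB
BBBBBBBBB
BBBBBBBBB
After op 5 paint(7,1,B):
BBBBBBBYB
BBBBBBBBB
BBBBBBWYW
BBBBBBWYW
BBBBBBBBB
BBBBBBBBB
BBBBBBBBB
BBBBBBBBB
BBBBBBBBB
After op 6 paint(4,5,W):
BBBBBBBYB
BBBBBBBBB
BBBBBBWYW
BBBBBBWYW
BBBBBWBBB
BBBBBBBBB
BBBBBBBBB
BBBBBBBBB
BBBBBBBBB

Answer: BBBBBBBYB
BBBBBBBBB
BBBBBBWYW
BBBBBBWYW
BBBBBWBBB
BBBBBBBBB
BBBBBBBBB
BBBBBBBBB
BBBBBBBBB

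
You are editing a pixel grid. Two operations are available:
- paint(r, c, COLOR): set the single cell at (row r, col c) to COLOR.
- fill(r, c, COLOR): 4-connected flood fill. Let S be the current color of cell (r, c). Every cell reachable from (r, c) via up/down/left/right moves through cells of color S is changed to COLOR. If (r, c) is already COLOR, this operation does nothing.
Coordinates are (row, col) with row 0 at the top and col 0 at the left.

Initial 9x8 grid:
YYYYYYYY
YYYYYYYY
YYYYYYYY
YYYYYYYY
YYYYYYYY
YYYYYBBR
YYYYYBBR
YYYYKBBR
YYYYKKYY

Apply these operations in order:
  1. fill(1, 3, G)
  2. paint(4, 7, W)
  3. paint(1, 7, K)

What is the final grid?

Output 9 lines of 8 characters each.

Answer: GGGGGGGG
GGGGGGGK
GGGGGGGG
GGGGGGGG
GGGGGGGW
GGGGGBBR
GGGGGBBR
GGGGKBBR
GGGGKKYY

Derivation:
After op 1 fill(1,3,G) [58 cells changed]:
GGGGGGGG
GGGGGGGG
GGGGGGGG
GGGGGGGG
GGGGGGGG
GGGGGBBR
GGGGGBBR
GGGGKBBR
GGGGKKYY
After op 2 paint(4,7,W):
GGGGGGGG
GGGGGGGG
GGGGGGGG
GGGGGGGG
GGGGGGGW
GGGGGBBR
GGGGGBBR
GGGGKBBR
GGGGKKYY
After op 3 paint(1,7,K):
GGGGGGGG
GGGGGGGK
GGGGGGGG
GGGGGGGG
GGGGGGGW
GGGGGBBR
GGGGGBBR
GGGGKBBR
GGGGKKYY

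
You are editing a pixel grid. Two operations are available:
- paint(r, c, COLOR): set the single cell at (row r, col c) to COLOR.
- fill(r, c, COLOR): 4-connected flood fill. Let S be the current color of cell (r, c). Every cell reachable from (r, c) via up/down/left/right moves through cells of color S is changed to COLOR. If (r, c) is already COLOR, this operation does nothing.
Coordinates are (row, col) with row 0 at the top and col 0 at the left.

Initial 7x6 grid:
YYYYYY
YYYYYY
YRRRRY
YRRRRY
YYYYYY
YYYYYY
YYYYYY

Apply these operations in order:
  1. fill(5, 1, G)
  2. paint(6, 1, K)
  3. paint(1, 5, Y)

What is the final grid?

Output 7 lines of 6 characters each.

After op 1 fill(5,1,G) [34 cells changed]:
GGGGGG
GGGGGG
GRRRRG
GRRRRG
GGGGGG
GGGGGG
GGGGGG
After op 2 paint(6,1,K):
GGGGGG
GGGGGG
GRRRRG
GRRRRG
GGGGGG
GGGGGG
GKGGGG
After op 3 paint(1,5,Y):
GGGGGG
GGGGGY
GRRRRG
GRRRRG
GGGGGG
GGGGGG
GKGGGG

Answer: GGGGGG
GGGGGY
GRRRRG
GRRRRG
GGGGGG
GGGGGG
GKGGGG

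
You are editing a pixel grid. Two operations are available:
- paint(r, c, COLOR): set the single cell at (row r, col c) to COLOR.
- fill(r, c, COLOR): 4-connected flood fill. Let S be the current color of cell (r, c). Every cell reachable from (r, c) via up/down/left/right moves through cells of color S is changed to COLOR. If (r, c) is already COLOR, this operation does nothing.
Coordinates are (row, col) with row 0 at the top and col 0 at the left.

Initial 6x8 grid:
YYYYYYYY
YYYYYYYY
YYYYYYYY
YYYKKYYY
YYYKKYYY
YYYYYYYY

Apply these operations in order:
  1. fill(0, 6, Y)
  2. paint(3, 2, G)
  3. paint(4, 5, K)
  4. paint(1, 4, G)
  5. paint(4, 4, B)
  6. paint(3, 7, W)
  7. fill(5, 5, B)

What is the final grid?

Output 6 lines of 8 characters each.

After op 1 fill(0,6,Y) [0 cells changed]:
YYYYYYYY
YYYYYYYY
YYYYYYYY
YYYKKYYY
YYYKKYYY
YYYYYYYY
After op 2 paint(3,2,G):
YYYYYYYY
YYYYYYYY
YYYYYYYY
YYGKKYYY
YYYKKYYY
YYYYYYYY
After op 3 paint(4,5,K):
YYYYYYYY
YYYYYYYY
YYYYYYYY
YYGKKYYY
YYYKKKYY
YYYYYYYY
After op 4 paint(1,4,G):
YYYYYYYY
YYYYGYYY
YYYYYYYY
YYGKKYYY
YYYKKKYY
YYYYYYYY
After op 5 paint(4,4,B):
YYYYYYYY
YYYYGYYY
YYYYYYYY
YYGKKYYY
YYYKBKYY
YYYYYYYY
After op 6 paint(3,7,W):
YYYYYYYY
YYYYGYYY
YYYYYYYY
YYGKKYYW
YYYKBKYY
YYYYYYYY
After op 7 fill(5,5,B) [40 cells changed]:
BBBBBBBB
BBBBGBBB
BBBBBBBB
BBGKKBBW
BBBKBKBB
BBBBBBBB

Answer: BBBBBBBB
BBBBGBBB
BBBBBBBB
BBGKKBBW
BBBKBKBB
BBBBBBBB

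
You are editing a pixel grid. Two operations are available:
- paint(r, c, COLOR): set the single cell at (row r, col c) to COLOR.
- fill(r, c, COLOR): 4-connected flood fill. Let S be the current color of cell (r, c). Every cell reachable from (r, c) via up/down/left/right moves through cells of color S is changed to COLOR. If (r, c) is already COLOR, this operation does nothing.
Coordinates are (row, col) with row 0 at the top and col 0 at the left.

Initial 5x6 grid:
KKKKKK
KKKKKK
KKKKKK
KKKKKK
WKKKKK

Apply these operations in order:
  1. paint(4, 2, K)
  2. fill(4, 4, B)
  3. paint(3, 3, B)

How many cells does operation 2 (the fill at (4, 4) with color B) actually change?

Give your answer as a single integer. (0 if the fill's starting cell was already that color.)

After op 1 paint(4,2,K):
KKKKKK
KKKKKK
KKKKKK
KKKKKK
WKKKKK
After op 2 fill(4,4,B) [29 cells changed]:
BBBBBB
BBBBBB
BBBBBB
BBBBBB
WBBBBB

Answer: 29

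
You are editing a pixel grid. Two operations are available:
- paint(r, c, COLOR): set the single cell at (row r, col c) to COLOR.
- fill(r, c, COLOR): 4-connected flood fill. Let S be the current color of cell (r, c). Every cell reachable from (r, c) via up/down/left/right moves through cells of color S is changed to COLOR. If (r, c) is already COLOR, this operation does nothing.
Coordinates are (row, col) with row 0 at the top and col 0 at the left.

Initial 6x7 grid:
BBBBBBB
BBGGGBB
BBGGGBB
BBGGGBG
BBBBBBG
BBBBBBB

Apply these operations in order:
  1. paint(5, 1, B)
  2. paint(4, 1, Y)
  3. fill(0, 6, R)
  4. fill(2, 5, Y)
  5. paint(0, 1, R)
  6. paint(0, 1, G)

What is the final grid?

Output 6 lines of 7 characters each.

After op 1 paint(5,1,B):
BBBBBBB
BBGGGBB
BBGGGBB
BBGGGBG
BBBBBBG
BBBBBBB
After op 2 paint(4,1,Y):
BBBBBBB
BBGGGBB
BBGGGBB
BBGGGBG
BYBBBBG
BBBBBBB
After op 3 fill(0,6,R) [30 cells changed]:
RRRRRRR
RRGGGRR
RRGGGRR
RRGGGRG
RYRRRRG
RRRRRRR
After op 4 fill(2,5,Y) [30 cells changed]:
YYYYYYY
YYGGGYY
YYGGGYY
YYGGGYG
YYYYYYG
YYYYYYY
After op 5 paint(0,1,R):
YRYYYYY
YYGGGYY
YYGGGYY
YYGGGYG
YYYYYYG
YYYYYYY
After op 6 paint(0,1,G):
YGYYYYY
YYGGGYY
YYGGGYY
YYGGGYG
YYYYYYG
YYYYYYY

Answer: YGYYYYY
YYGGGYY
YYGGGYY
YYGGGYG
YYYYYYG
YYYYYYY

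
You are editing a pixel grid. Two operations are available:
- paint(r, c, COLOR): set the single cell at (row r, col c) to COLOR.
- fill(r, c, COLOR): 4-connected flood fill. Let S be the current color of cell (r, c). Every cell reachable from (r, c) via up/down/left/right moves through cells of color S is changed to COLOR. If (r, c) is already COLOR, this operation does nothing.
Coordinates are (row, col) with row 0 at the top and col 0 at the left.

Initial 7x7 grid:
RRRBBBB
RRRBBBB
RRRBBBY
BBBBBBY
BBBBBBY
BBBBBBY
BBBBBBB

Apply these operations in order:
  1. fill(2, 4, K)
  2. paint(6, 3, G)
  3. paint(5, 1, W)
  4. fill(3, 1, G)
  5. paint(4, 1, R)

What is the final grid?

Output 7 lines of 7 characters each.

After op 1 fill(2,4,K) [36 cells changed]:
RRRKKKK
RRRKKKK
RRRKKKY
KKKKKKY
KKKKKKY
KKKKKKY
KKKKKKK
After op 2 paint(6,3,G):
RRRKKKK
RRRKKKK
RRRKKKY
KKKKKKY
KKKKKKY
KKKKKKY
KKKGKKK
After op 3 paint(5,1,W):
RRRKKKK
RRRKKKK
RRRKKKY
KKKKKKY
KKKKKKY
KWKKKKY
KKKGKKK
After op 4 fill(3,1,G) [34 cells changed]:
RRRGGGG
RRRGGGG
RRRGGGY
GGGGGGY
GGGGGGY
GWGGGGY
GGGGGGG
After op 5 paint(4,1,R):
RRRGGGG
RRRGGGG
RRRGGGY
GGGGGGY
GRGGGGY
GWGGGGY
GGGGGGG

Answer: RRRGGGG
RRRGGGG
RRRGGGY
GGGGGGY
GRGGGGY
GWGGGGY
GGGGGGG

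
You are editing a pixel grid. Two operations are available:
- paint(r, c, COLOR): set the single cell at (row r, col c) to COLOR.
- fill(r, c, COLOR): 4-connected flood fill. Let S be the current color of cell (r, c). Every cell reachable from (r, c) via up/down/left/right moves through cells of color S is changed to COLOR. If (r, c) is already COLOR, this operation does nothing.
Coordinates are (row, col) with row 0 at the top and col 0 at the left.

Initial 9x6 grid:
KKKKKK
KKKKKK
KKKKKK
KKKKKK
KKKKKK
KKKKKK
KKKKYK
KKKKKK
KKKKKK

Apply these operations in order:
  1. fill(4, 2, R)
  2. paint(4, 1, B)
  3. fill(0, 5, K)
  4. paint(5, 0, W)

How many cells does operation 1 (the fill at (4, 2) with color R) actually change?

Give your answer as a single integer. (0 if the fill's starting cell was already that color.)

Answer: 53

Derivation:
After op 1 fill(4,2,R) [53 cells changed]:
RRRRRR
RRRRRR
RRRRRR
RRRRRR
RRRRRR
RRRRRR
RRRRYR
RRRRRR
RRRRRR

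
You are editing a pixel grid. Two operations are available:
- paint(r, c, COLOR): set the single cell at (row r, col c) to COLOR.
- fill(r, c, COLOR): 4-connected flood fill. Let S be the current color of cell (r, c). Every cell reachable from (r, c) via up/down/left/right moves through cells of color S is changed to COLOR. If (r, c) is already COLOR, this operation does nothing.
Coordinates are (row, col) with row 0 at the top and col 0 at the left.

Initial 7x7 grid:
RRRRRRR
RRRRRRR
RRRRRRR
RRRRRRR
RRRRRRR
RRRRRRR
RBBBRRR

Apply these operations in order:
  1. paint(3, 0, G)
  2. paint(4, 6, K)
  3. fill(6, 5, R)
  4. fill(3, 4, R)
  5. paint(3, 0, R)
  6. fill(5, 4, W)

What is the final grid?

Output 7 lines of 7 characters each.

Answer: WWWWWWW
WWWWWWW
WWWWWWW
WWWWWWW
WWWWWWK
WWWWWWW
WBBBWWW

Derivation:
After op 1 paint(3,0,G):
RRRRRRR
RRRRRRR
RRRRRRR
GRRRRRR
RRRRRRR
RRRRRRR
RBBBRRR
After op 2 paint(4,6,K):
RRRRRRR
RRRRRRR
RRRRRRR
GRRRRRR
RRRRRRK
RRRRRRR
RBBBRRR
After op 3 fill(6,5,R) [0 cells changed]:
RRRRRRR
RRRRRRR
RRRRRRR
GRRRRRR
RRRRRRK
RRRRRRR
RBBBRRR
After op 4 fill(3,4,R) [0 cells changed]:
RRRRRRR
RRRRRRR
RRRRRRR
GRRRRRR
RRRRRRK
RRRRRRR
RBBBRRR
After op 5 paint(3,0,R):
RRRRRRR
RRRRRRR
RRRRRRR
RRRRRRR
RRRRRRK
RRRRRRR
RBBBRRR
After op 6 fill(5,4,W) [45 cells changed]:
WWWWWWW
WWWWWWW
WWWWWWW
WWWWWWW
WWWWWWK
WWWWWWW
WBBBWWW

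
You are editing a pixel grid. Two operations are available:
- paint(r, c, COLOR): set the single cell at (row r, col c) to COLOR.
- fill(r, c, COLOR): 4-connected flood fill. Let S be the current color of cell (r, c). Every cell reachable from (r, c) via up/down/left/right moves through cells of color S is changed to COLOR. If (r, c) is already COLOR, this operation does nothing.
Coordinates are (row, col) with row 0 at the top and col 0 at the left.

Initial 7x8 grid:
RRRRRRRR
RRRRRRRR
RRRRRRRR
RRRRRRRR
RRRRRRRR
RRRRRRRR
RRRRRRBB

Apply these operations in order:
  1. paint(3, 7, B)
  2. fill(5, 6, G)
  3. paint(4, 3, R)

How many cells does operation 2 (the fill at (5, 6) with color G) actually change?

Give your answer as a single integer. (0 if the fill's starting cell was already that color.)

After op 1 paint(3,7,B):
RRRRRRRR
RRRRRRRR
RRRRRRRR
RRRRRRRB
RRRRRRRR
RRRRRRRR
RRRRRRBB
After op 2 fill(5,6,G) [53 cells changed]:
GGGGGGGG
GGGGGGGG
GGGGGGGG
GGGGGGGB
GGGGGGGG
GGGGGGGG
GGGGGGBB

Answer: 53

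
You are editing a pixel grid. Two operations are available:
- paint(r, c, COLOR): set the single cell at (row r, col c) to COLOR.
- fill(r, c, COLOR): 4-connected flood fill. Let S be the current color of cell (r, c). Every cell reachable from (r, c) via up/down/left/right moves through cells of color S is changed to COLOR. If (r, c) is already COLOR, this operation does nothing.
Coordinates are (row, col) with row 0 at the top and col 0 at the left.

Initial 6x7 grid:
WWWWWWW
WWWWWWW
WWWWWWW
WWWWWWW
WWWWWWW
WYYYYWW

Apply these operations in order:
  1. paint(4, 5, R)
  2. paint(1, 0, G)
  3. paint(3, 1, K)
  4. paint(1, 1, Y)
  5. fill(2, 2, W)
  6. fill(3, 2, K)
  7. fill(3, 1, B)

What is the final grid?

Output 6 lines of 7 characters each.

Answer: BBBBBBB
GYBBBBB
BBBBBBB
BBBBBBB
BBBBBRB
BYYYYBB

Derivation:
After op 1 paint(4,5,R):
WWWWWWW
WWWWWWW
WWWWWWW
WWWWWWW
WWWWWRW
WYYYYWW
After op 2 paint(1,0,G):
WWWWWWW
GWWWWWW
WWWWWWW
WWWWWWW
WWWWWRW
WYYYYWW
After op 3 paint(3,1,K):
WWWWWWW
GWWWWWW
WWWWWWW
WKWWWWW
WWWWWRW
WYYYYWW
After op 4 paint(1,1,Y):
WWWWWWW
GYWWWWW
WWWWWWW
WKWWWWW
WWWWWRW
WYYYYWW
After op 5 fill(2,2,W) [0 cells changed]:
WWWWWWW
GYWWWWW
WWWWWWW
WKWWWWW
WWWWWRW
WYYYYWW
After op 6 fill(3,2,K) [34 cells changed]:
KKKKKKK
GYKKKKK
KKKKKKK
KKKKKKK
KKKKKRK
KYYYYKK
After op 7 fill(3,1,B) [35 cells changed]:
BBBBBBB
GYBBBBB
BBBBBBB
BBBBBBB
BBBBBRB
BYYYYBB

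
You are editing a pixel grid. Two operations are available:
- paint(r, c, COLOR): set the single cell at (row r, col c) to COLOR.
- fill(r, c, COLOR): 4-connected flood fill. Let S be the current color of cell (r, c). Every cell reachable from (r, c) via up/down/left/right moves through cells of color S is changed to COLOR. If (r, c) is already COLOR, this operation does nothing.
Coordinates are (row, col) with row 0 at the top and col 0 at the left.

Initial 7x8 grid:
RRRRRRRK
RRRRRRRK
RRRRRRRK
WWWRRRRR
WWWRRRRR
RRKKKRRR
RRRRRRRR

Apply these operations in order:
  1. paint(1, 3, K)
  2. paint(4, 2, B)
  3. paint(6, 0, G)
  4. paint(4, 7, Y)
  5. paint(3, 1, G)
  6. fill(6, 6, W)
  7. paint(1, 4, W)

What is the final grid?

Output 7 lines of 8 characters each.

After op 1 paint(1,3,K):
RRRRRRRK
RRRKRRRK
RRRRRRRK
WWWRRRRR
WWWRRRRR
RRKKKRRR
RRRRRRRR
After op 2 paint(4,2,B):
RRRRRRRK
RRRKRRRK
RRRRRRRK
WWWRRRRR
WWBRRRRR
RRKKKRRR
RRRRRRRR
After op 3 paint(6,0,G):
RRRRRRRK
RRRKRRRK
RRRRRRRK
WWWRRRRR
WWBRRRRR
RRKKKRRR
GRRRRRRR
After op 4 paint(4,7,Y):
RRRRRRRK
RRRKRRRK
RRRRRRRK
WWWRRRRR
WWBRRRRY
RRKKKRRR
GRRRRRRR
After op 5 paint(3,1,G):
RRRRRRRK
RRRKRRRK
RRRRRRRK
WGWRRRRR
WWBRRRRY
RRKKKRRR
GRRRRRRR
After op 6 fill(6,6,W) [41 cells changed]:
WWWWWWWK
WWWKWWWK
WWWWWWWK
WGWWWWWW
WWBWWWWY
WWKKKWWW
GWWWWWWW
After op 7 paint(1,4,W):
WWWWWWWK
WWWKWWWK
WWWWWWWK
WGWWWWWW
WWBWWWWY
WWKKKWWW
GWWWWWWW

Answer: WWWWWWWK
WWWKWWWK
WWWWWWWK
WGWWWWWW
WWBWWWWY
WWKKKWWW
GWWWWWWW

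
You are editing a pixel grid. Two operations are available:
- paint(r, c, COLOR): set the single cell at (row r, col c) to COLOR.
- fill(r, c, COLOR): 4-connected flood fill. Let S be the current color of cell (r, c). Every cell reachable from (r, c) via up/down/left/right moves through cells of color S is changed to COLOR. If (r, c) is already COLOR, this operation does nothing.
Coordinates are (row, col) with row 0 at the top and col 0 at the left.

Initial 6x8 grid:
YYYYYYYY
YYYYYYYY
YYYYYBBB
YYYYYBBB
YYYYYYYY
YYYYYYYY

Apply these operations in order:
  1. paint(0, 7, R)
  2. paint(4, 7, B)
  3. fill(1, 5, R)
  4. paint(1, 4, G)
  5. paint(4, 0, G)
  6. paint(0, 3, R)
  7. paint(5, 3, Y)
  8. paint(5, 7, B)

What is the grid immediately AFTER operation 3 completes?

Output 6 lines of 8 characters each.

Answer: RRRRRRRR
RRRRRRRR
RRRRRBBB
RRRRRBBB
RRRRRRRB
RRRRRRRR

Derivation:
After op 1 paint(0,7,R):
YYYYYYYR
YYYYYYYY
YYYYYBBB
YYYYYBBB
YYYYYYYY
YYYYYYYY
After op 2 paint(4,7,B):
YYYYYYYR
YYYYYYYY
YYYYYBBB
YYYYYBBB
YYYYYYYB
YYYYYYYY
After op 3 fill(1,5,R) [40 cells changed]:
RRRRRRRR
RRRRRRRR
RRRRRBBB
RRRRRBBB
RRRRRRRB
RRRRRRRR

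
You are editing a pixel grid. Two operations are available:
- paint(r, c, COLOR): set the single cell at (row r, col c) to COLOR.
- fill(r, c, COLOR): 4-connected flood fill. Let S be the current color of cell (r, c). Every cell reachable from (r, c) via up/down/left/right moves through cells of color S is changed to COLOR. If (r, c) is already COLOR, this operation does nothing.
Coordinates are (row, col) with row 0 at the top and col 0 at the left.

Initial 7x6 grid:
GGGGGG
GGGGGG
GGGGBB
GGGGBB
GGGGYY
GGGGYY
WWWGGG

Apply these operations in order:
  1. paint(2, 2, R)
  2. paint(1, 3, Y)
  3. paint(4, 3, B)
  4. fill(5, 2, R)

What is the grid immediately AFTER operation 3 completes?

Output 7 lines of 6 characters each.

Answer: GGGGGG
GGGYGG
GGRGBB
GGGGBB
GGGBYY
GGGGYY
WWWGGG

Derivation:
After op 1 paint(2,2,R):
GGGGGG
GGGGGG
GGRGBB
GGGGBB
GGGGYY
GGGGYY
WWWGGG
After op 2 paint(1,3,Y):
GGGGGG
GGGYGG
GGRGBB
GGGGBB
GGGGYY
GGGGYY
WWWGGG
After op 3 paint(4,3,B):
GGGGGG
GGGYGG
GGRGBB
GGGGBB
GGGBYY
GGGGYY
WWWGGG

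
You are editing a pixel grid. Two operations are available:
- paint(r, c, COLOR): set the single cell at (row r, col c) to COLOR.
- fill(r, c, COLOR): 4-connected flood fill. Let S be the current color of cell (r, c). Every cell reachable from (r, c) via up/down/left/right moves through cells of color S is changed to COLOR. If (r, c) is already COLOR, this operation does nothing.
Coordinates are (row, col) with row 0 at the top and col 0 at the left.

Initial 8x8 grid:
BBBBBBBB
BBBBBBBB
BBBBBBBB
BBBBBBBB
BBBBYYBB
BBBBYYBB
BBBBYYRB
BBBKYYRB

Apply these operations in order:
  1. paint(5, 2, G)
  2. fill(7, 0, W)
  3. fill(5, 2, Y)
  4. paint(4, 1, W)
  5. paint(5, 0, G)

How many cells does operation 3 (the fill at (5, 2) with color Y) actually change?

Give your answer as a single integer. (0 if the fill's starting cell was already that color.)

After op 1 paint(5,2,G):
BBBBBBBB
BBBBBBBB
BBBBBBBB
BBBBBBBB
BBBBYYBB
BBGBYYBB
BBBBYYRB
BBBKYYRB
After op 2 fill(7,0,W) [52 cells changed]:
WWWWWWWW
WWWWWWWW
WWWWWWWW
WWWWWWWW
WWWWYYWW
WWGWYYWW
WWWWYYRW
WWWKYYRW
After op 3 fill(5,2,Y) [1 cells changed]:
WWWWWWWW
WWWWWWWW
WWWWWWWW
WWWWWWWW
WWWWYYWW
WWYWYYWW
WWWWYYRW
WWWKYYRW

Answer: 1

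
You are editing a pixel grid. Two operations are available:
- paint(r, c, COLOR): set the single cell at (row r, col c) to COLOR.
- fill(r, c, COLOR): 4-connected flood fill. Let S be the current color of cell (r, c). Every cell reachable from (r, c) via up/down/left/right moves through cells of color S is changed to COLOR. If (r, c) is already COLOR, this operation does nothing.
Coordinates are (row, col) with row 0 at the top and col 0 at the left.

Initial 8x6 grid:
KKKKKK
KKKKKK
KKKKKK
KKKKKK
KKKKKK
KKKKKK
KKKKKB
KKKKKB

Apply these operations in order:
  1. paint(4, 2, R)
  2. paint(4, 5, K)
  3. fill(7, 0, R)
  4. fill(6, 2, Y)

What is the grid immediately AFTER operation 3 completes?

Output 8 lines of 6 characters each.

Answer: RRRRRR
RRRRRR
RRRRRR
RRRRRR
RRRRRR
RRRRRR
RRRRRB
RRRRRB

Derivation:
After op 1 paint(4,2,R):
KKKKKK
KKKKKK
KKKKKK
KKKKKK
KKRKKK
KKKKKK
KKKKKB
KKKKKB
After op 2 paint(4,5,K):
KKKKKK
KKKKKK
KKKKKK
KKKKKK
KKRKKK
KKKKKK
KKKKKB
KKKKKB
After op 3 fill(7,0,R) [45 cells changed]:
RRRRRR
RRRRRR
RRRRRR
RRRRRR
RRRRRR
RRRRRR
RRRRRB
RRRRRB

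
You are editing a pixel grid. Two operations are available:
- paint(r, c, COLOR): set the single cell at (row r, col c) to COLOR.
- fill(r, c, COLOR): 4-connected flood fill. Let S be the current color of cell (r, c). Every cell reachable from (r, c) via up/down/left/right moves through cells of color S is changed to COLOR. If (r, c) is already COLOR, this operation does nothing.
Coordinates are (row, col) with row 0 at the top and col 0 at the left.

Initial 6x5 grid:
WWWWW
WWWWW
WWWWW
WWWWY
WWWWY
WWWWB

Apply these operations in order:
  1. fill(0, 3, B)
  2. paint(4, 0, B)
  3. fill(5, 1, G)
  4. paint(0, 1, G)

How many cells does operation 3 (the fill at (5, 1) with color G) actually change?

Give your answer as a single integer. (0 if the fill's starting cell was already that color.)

After op 1 fill(0,3,B) [27 cells changed]:
BBBBB
BBBBB
BBBBB
BBBBY
BBBBY
BBBBB
After op 2 paint(4,0,B):
BBBBB
BBBBB
BBBBB
BBBBY
BBBBY
BBBBB
After op 3 fill(5,1,G) [28 cells changed]:
GGGGG
GGGGG
GGGGG
GGGGY
GGGGY
GGGGG

Answer: 28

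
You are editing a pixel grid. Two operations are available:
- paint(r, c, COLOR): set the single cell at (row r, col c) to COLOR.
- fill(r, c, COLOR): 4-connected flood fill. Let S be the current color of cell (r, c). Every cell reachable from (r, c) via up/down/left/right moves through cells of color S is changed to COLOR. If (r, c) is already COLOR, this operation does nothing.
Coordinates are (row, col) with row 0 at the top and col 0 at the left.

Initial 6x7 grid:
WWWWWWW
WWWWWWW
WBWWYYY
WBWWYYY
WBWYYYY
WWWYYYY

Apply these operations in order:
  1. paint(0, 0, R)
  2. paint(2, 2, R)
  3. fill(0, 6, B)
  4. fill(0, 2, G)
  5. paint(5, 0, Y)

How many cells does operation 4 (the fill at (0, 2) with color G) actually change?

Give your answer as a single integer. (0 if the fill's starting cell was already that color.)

Answer: 26

Derivation:
After op 1 paint(0,0,R):
RWWWWWW
WWWWWWW
WBWWYYY
WBWWYYY
WBWYYYY
WWWYYYY
After op 2 paint(2,2,R):
RWWWWWW
WWWWWWW
WBRWYYY
WBWWYYY
WBWYYYY
WWWYYYY
After op 3 fill(0,6,B) [23 cells changed]:
RBBBBBB
BBBBBBB
BBRBYYY
BBBBYYY
BBBYYYY
BBBYYYY
After op 4 fill(0,2,G) [26 cells changed]:
RGGGGGG
GGGGGGG
GGRGYYY
GGGGYYY
GGGYYYY
GGGYYYY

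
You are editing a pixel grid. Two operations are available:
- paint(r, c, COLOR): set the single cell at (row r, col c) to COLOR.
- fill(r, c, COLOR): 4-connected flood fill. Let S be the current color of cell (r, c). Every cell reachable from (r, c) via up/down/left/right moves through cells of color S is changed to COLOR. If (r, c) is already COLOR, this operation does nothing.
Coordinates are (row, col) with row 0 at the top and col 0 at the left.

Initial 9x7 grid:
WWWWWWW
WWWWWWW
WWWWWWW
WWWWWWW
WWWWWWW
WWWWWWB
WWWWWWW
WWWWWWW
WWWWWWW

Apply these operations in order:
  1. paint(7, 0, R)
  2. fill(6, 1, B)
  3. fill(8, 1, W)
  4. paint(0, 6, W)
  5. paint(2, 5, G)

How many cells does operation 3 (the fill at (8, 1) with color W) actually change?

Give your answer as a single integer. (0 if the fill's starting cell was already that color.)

After op 1 paint(7,0,R):
WWWWWWW
WWWWWWW
WWWWWWW
WWWWWWW
WWWWWWW
WWWWWWB
WWWWWWW
RWWWWWW
WWWWWWW
After op 2 fill(6,1,B) [61 cells changed]:
BBBBBBB
BBBBBBB
BBBBBBB
BBBBBBB
BBBBBBB
BBBBBBB
BBBBBBB
RBBBBBB
BBBBBBB
After op 3 fill(8,1,W) [62 cells changed]:
WWWWWWW
WWWWWWW
WWWWWWW
WWWWWWW
WWWWWWW
WWWWWWW
WWWWWWW
RWWWWWW
WWWWWWW

Answer: 62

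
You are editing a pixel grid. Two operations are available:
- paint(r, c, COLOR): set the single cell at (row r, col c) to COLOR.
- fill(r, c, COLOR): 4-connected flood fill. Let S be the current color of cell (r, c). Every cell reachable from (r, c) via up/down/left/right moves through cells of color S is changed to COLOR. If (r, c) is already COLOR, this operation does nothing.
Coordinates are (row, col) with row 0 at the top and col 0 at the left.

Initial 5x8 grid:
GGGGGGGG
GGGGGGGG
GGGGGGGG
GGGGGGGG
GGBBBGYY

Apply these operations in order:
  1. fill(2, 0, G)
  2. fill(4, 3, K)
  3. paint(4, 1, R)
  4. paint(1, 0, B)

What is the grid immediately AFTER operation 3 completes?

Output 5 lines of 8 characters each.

Answer: GGGGGGGG
GGGGGGGG
GGGGGGGG
GGGGGGGG
GRKKKGYY

Derivation:
After op 1 fill(2,0,G) [0 cells changed]:
GGGGGGGG
GGGGGGGG
GGGGGGGG
GGGGGGGG
GGBBBGYY
After op 2 fill(4,3,K) [3 cells changed]:
GGGGGGGG
GGGGGGGG
GGGGGGGG
GGGGGGGG
GGKKKGYY
After op 3 paint(4,1,R):
GGGGGGGG
GGGGGGGG
GGGGGGGG
GGGGGGGG
GRKKKGYY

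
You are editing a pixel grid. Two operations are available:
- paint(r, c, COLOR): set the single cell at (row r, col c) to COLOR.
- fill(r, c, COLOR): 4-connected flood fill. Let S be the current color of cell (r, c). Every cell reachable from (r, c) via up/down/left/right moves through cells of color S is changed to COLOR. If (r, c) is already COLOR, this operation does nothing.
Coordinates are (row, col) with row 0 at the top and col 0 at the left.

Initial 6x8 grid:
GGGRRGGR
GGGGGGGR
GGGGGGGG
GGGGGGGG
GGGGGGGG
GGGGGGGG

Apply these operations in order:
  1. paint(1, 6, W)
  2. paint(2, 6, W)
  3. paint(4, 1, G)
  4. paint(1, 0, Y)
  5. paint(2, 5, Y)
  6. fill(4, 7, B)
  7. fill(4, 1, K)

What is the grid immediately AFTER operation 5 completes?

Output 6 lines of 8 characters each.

Answer: GGGRRGGR
YGGGGGWR
GGGGGYWG
GGGGGGGG
GGGGGGGG
GGGGGGGG

Derivation:
After op 1 paint(1,6,W):
GGGRRGGR
GGGGGGWR
GGGGGGGG
GGGGGGGG
GGGGGGGG
GGGGGGGG
After op 2 paint(2,6,W):
GGGRRGGR
GGGGGGWR
GGGGGGWG
GGGGGGGG
GGGGGGGG
GGGGGGGG
After op 3 paint(4,1,G):
GGGRRGGR
GGGGGGWR
GGGGGGWG
GGGGGGGG
GGGGGGGG
GGGGGGGG
After op 4 paint(1,0,Y):
GGGRRGGR
YGGGGGWR
GGGGGGWG
GGGGGGGG
GGGGGGGG
GGGGGGGG
After op 5 paint(2,5,Y):
GGGRRGGR
YGGGGGWR
GGGGGYWG
GGGGGGGG
GGGGGGGG
GGGGGGGG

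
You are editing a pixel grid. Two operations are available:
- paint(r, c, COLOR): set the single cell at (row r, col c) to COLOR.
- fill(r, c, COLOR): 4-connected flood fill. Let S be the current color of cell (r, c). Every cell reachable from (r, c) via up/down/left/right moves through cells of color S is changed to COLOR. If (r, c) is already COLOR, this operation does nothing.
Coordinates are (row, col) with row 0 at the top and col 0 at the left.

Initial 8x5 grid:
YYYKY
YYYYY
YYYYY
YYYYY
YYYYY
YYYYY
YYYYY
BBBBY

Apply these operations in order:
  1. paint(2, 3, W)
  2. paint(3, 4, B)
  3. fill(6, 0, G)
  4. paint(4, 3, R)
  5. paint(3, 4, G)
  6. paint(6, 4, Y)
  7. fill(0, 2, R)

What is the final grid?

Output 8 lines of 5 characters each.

After op 1 paint(2,3,W):
YYYKY
YYYYY
YYYWY
YYYYY
YYYYY
YYYYY
YYYYY
BBBBY
After op 2 paint(3,4,B):
YYYKY
YYYYY
YYYWY
YYYYB
YYYYY
YYYYY
YYYYY
BBBBY
After op 3 fill(6,0,G) [33 cells changed]:
GGGKG
GGGGG
GGGWG
GGGGB
GGGGG
GGGGG
GGGGG
BBBBG
After op 4 paint(4,3,R):
GGGKG
GGGGG
GGGWG
GGGGB
GGGRG
GGGGG
GGGGG
BBBBG
After op 5 paint(3,4,G):
GGGKG
GGGGG
GGGWG
GGGGG
GGGRG
GGGGG
GGGGG
BBBBG
After op 6 paint(6,4,Y):
GGGKG
GGGGG
GGGWG
GGGGG
GGGRG
GGGGG
GGGGY
BBBBG
After op 7 fill(0,2,R) [31 cells changed]:
RRRKR
RRRRR
RRRWR
RRRRR
RRRRR
RRRRR
RRRRY
BBBBG

Answer: RRRKR
RRRRR
RRRWR
RRRRR
RRRRR
RRRRR
RRRRY
BBBBG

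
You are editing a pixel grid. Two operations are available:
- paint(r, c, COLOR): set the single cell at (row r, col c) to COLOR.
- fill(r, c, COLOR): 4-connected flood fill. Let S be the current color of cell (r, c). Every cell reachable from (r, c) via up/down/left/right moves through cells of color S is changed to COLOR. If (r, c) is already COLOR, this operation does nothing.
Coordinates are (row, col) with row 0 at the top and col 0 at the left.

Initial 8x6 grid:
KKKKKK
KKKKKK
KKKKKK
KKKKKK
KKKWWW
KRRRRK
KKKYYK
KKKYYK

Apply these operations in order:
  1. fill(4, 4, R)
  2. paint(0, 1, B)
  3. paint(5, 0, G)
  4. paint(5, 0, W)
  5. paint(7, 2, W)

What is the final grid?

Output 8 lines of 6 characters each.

Answer: KBKKKK
KKKKKK
KKKKKK
KKKKKK
KKKRRR
WRRRRK
KKKYYK
KKWYYK

Derivation:
After op 1 fill(4,4,R) [3 cells changed]:
KKKKKK
KKKKKK
KKKKKK
KKKKKK
KKKRRR
KRRRRK
KKKYYK
KKKYYK
After op 2 paint(0,1,B):
KBKKKK
KKKKKK
KKKKKK
KKKKKK
KKKRRR
KRRRRK
KKKYYK
KKKYYK
After op 3 paint(5,0,G):
KBKKKK
KKKKKK
KKKKKK
KKKKKK
KKKRRR
GRRRRK
KKKYYK
KKKYYK
After op 4 paint(5,0,W):
KBKKKK
KKKKKK
KKKKKK
KKKKKK
KKKRRR
WRRRRK
KKKYYK
KKKYYK
After op 5 paint(7,2,W):
KBKKKK
KKKKKK
KKKKKK
KKKKKK
KKKRRR
WRRRRK
KKKYYK
KKWYYK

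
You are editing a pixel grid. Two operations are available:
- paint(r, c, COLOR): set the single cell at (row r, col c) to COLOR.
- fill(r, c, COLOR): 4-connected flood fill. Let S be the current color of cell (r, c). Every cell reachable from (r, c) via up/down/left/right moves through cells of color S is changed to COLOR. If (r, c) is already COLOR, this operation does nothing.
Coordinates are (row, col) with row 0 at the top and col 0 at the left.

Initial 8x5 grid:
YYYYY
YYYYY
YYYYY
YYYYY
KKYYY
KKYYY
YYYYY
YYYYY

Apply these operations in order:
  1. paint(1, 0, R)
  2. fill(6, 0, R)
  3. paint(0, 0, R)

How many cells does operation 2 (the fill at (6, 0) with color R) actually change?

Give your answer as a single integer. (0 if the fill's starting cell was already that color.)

Answer: 35

Derivation:
After op 1 paint(1,0,R):
YYYYY
RYYYY
YYYYY
YYYYY
KKYYY
KKYYY
YYYYY
YYYYY
After op 2 fill(6,0,R) [35 cells changed]:
RRRRR
RRRRR
RRRRR
RRRRR
KKRRR
KKRRR
RRRRR
RRRRR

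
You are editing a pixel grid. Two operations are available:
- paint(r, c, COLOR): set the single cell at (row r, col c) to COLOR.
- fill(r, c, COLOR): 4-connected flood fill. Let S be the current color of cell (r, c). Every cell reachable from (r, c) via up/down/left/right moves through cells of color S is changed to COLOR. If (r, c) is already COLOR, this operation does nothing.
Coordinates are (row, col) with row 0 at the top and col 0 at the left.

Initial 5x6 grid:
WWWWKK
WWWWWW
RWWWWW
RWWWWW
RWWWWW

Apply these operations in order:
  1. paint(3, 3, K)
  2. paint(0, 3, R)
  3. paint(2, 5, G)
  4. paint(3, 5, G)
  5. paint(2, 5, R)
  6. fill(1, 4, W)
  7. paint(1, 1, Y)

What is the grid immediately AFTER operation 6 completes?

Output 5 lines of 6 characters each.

Answer: WWWRKK
WWWWWW
RWWWWR
RWWKWG
RWWWWW

Derivation:
After op 1 paint(3,3,K):
WWWWKK
WWWWWW
RWWWWW
RWWKWW
RWWWWW
After op 2 paint(0,3,R):
WWWRKK
WWWWWW
RWWWWW
RWWKWW
RWWWWW
After op 3 paint(2,5,G):
WWWRKK
WWWWWW
RWWWWG
RWWKWW
RWWWWW
After op 4 paint(3,5,G):
WWWRKK
WWWWWW
RWWWWG
RWWKWG
RWWWWW
After op 5 paint(2,5,R):
WWWRKK
WWWWWW
RWWWWR
RWWKWG
RWWWWW
After op 6 fill(1,4,W) [0 cells changed]:
WWWRKK
WWWWWW
RWWWWR
RWWKWG
RWWWWW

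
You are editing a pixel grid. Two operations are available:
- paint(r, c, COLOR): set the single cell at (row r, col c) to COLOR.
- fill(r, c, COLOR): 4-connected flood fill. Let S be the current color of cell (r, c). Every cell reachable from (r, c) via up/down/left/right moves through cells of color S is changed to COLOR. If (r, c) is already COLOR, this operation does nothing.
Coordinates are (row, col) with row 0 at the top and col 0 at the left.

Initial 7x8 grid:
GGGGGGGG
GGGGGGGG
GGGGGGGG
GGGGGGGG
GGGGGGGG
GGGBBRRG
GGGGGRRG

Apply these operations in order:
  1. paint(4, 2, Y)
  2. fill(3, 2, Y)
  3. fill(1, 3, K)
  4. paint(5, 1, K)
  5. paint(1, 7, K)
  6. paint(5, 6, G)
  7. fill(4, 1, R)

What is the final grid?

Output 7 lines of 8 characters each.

After op 1 paint(4,2,Y):
GGGGGGGG
GGGGGGGG
GGGGGGGG
GGGGGGGG
GGYGGGGG
GGGBBRRG
GGGGGRRG
After op 2 fill(3,2,Y) [49 cells changed]:
YYYYYYYY
YYYYYYYY
YYYYYYYY
YYYYYYYY
YYYYYYYY
YYYBBRRY
YYYYYRRY
After op 3 fill(1,3,K) [50 cells changed]:
KKKKKKKK
KKKKKKKK
KKKKKKKK
KKKKKKKK
KKKKKKKK
KKKBBRRK
KKKKKRRK
After op 4 paint(5,1,K):
KKKKKKKK
KKKKKKKK
KKKKKKKK
KKKKKKKK
KKKKKKKK
KKKBBRRK
KKKKKRRK
After op 5 paint(1,7,K):
KKKKKKKK
KKKKKKKK
KKKKKKKK
KKKKKKKK
KKKKKKKK
KKKBBRRK
KKKKKRRK
After op 6 paint(5,6,G):
KKKKKKKK
KKKKKKKK
KKKKKKKK
KKKKKKKK
KKKKKKKK
KKKBBRGK
KKKKKRRK
After op 7 fill(4,1,R) [50 cells changed]:
RRRRRRRR
RRRRRRRR
RRRRRRRR
RRRRRRRR
RRRRRRRR
RRRBBRGR
RRRRRRRR

Answer: RRRRRRRR
RRRRRRRR
RRRRRRRR
RRRRRRRR
RRRRRRRR
RRRBBRGR
RRRRRRRR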